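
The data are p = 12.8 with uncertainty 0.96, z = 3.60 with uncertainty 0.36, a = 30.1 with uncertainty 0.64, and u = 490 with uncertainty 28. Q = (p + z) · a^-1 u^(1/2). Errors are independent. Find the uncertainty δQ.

0.868

Let w = p + z = 16.4. δw = √(δp² + δz²) = √(0.922 + 0.130) = 1.03, so δw/w = 0.0625.
Q is then a monomial in w, a, u:
δQ/Q = √((δw/w)² + (-1·δa/a)² + (½·δu/u)²) = √(0.00391 + 0.000452 + 0.000816) = 0.0720
Q = 12.1, so δQ = 0.0720 × 12.1 = 0.868.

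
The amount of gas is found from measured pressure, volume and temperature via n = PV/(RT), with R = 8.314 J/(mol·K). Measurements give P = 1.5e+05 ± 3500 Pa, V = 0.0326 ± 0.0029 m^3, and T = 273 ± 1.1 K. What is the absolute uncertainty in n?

0.198 mol

Relative error in a monomial: (δn/n)² = Σ (nᵢ · δxᵢ/xᵢ)².
  (1·δP/P)² = (1×0.0233)² = 0.000544;  (1·δV/V)² = (1×0.0890)² = 0.00791;  (-1·δT/T)² = (-1×0.00403)² = 1.62e-05
δn/n = √(0.00847) = 0.0921
n = 2.15 mol, so δn = 0.0921 × 2.15 = 0.198 mol.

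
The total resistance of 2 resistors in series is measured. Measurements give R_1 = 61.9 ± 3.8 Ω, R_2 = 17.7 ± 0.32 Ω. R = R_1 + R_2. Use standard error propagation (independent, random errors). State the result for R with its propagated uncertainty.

For a sum/difference, combine absolute errors in quadrature:
  (δR_1)² = 14.4;  (δR_2)² = 0.102
δR = √(14.5) = 3.81 Ω
R = 79.6 Ω.

79.6 ± 3.81 Ω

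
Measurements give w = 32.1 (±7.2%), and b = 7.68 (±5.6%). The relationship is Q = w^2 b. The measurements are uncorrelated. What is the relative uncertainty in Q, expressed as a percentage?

15.5%

Each factor contributes (exponent × relative error)² to (δQ/Q)²:
  (2·δw/w)² = (2×0.0720)² = 0.0207;  (1·δb/b)² = (1×0.0560)² = 0.00314
δQ/Q = √(0.0239) = 0.155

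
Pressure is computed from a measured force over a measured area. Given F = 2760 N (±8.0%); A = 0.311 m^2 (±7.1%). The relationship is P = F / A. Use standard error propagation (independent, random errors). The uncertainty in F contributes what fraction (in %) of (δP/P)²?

(δP/P)² = (1·δF/F)² + (-1·δA/A)²
  F term: (1×0.0800)² = 0.00640
  A term: (-1×0.0710)² = 0.00504
Total = 0.0114. Share from F = 0.00640/0.0114 = 0.559.

55.9%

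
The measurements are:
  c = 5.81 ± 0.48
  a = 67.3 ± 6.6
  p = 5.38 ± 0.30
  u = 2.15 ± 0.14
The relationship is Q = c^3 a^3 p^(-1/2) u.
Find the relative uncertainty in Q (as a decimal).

0.391

Each factor contributes (exponent × relative error)² to (δQ/Q)²:
  (3·δc/c)² = (3×0.0826)² = 0.0614;  (3·δa/a)² = (3×0.0981)² = 0.0866;  (−½·δp/p)² = (-0.5×0.0558)² = 0.000777;  (1·δu/u)² = (1×0.0651)² = 0.00424
δQ/Q = √(0.153) = 0.391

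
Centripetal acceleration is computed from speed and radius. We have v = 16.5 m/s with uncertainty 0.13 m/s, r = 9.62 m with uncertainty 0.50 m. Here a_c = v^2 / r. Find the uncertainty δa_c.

1.54 m/s^2

Each factor contributes (exponent × relative error)² to (δa_c/a_c)²:
  (2·δv/v)² = (2×0.00788)² = 0.000248;  (-1·δr/r)² = (-1×0.0520)² = 0.00270
δa_c/a_c = √(0.00295) = 0.0543
a_c = 28.3 m/s^2, so δa_c = 0.0543 × 28.3 = 1.54 m/s^2.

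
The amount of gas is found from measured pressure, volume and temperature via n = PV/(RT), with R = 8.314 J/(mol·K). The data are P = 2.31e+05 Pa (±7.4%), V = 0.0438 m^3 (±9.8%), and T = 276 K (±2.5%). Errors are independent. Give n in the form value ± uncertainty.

4.41 ± 0.553 mol

Relative error in a monomial: (δn/n)² = Σ (nᵢ · δxᵢ/xᵢ)².
  (1·δP/P)² = (1×0.0740)² = 0.00548;  (1·δV/V)² = (1×0.0980)² = 0.00960;  (-1·δT/T)² = (-1×0.0250)² = 0.000625
δn/n = √(0.0157) = 0.125
n = 4.41 mol, so δn = 0.125 × 4.41 = 0.553 mol.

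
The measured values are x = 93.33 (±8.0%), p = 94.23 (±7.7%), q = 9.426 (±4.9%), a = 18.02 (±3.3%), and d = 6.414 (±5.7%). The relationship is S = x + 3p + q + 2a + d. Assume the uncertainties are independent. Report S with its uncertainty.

427.9 ± 23.1

For a sum/difference, combine absolute errors in quadrature:
  (δx)² = 55.7;  (3·δp)² = 474;  (δq)² = 0.213;  (2·δa)² = 1.41;  (δd)² = 0.134
δS = √(531) = 23.1
S = 427.9.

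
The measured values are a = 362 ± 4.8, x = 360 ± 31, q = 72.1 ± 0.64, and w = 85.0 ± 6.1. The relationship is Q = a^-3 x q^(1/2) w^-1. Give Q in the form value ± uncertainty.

Relative error in a monomial: (δQ/Q)² = Σ (nᵢ · δxᵢ/xᵢ)².
  (-3·δa/a)² = (-3×0.0133)² = 0.00158;  (1·δx/x)² = (1×0.0861)² = 0.00742;  (½·δq/q)² = (0.5×0.00888)² = 1.97e-05;  (-1·δw/w)² = (-1×0.0718)² = 0.00515
δQ/Q = √(0.0142) = 0.119
Q = 7.58e-07, so δQ = 0.119 × 7.58e-07 = 9.02e-08.

(7.58 ± 0.902) × 10^-7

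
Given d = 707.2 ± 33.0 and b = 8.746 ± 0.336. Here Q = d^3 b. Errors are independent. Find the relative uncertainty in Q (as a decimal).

0.145

Since Q is a product/quotient, work with relative uncertainties:
  (3·δd/d)² = (3×0.0467)² = 0.0196;  (1·δb/b)² = (1×0.0384)² = 0.00148
δQ/Q = √(0.0211) = 0.145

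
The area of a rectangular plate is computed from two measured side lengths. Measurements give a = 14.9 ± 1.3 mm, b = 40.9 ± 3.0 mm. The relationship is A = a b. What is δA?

Relative error in a monomial: (δA/A)² = Σ (nᵢ · δxᵢ/xᵢ)².
  (1·δa/a)² = (1×0.0872)² = 0.00761;  (1·δb/b)² = (1×0.0733)² = 0.00538
δA/A = √(0.0130) = 0.114
A = 609 mm^2, so δA = 0.114 × 609 = 69.5 mm^2.

69.5 mm^2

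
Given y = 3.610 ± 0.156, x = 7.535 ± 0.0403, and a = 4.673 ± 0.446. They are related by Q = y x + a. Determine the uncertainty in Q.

Let p = y·x = 27.20. δp/p = √((1·δy/y)² + (1·δx/x)²) = √(0.00187 + 2.86e-05) = 0.0435, so δp = 1.18.
Q = p + a: δQ = √(δp² + δa²) = √(1.40 + 0.199) = 1.27

1.27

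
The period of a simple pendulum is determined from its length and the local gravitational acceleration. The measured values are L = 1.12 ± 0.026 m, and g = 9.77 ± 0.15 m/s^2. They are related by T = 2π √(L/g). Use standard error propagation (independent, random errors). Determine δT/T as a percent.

T is a product of powers, so relative uncertainties combine in quadrature:
  (½·δL/L)² = (0.5×0.0232)² = 0.000135;  (−½·δg/g)² = (-0.5×0.0154)² = 5.89e-05
δT/T = √(0.000194) = 0.0139

1.39%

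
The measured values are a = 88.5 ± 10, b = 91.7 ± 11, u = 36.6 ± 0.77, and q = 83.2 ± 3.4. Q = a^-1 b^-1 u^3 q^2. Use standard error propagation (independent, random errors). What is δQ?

For a monomial Q ∝ a^-1, b^-1, u^3, q^2, fractional errors add in quadrature:
  (-1·δa/a)² = (-1×0.113)² = 0.0128;  (-1·δb/b)² = (-1×0.120)² = 0.0144;  (3·δu/u)² = (3×0.0210)² = 0.00398;  (2·δq/q)² = (2×0.0409)² = 0.00668
δQ/Q = √(0.0378) = 0.194
Q = 41800, so δQ = 0.194 × 41800 = 8130.

8130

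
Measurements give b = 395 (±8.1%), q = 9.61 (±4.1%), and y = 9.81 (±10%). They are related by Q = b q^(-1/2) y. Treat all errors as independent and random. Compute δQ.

163

Since Q is a product/quotient, work with relative uncertainties:
  (1·δb/b)² = (1×0.0810)² = 0.00656;  (−½·δq/q)² = (-0.5×0.0410)² = 0.000420;  (1·δy/y)² = (1×0.100)² = 0.0100
δQ/Q = √(0.0170) = 0.130
Q = 1250, so δQ = 0.130 × 1250 = 163.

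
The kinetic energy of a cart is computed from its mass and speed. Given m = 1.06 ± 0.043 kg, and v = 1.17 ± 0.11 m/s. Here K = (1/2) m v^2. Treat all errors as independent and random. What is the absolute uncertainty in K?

For a monomial K ∝ m, v^2, fractional errors add in quadrature:
  (1·δm/m)² = (1×0.0406)² = 0.00165;  (2·δv/v)² = (2×0.0940)² = 0.0354
δK/K = √(0.0370) = 0.192
K = 0.726 J, so δK = 0.192 × 0.726 = 0.140 J.

0.140 J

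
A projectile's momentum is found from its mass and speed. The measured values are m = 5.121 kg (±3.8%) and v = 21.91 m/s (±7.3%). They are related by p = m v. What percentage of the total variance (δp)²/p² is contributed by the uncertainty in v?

(δp/p)² = (1·δm/m)² + (1·δv/v)²
  m term: (1×0.0380)² = 0.00144
  v term: (1×0.0730)² = 0.00533
Total = 0.00677. Share from v = 0.00533/0.00677 = 0.787.

78.7%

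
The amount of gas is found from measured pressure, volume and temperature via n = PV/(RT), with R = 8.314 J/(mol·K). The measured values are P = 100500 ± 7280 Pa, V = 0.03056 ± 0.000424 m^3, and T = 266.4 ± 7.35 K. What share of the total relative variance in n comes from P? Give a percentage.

84.6%

(δn/n)² = (1·δP/P)² + (1·δV/V)² + (-1·δT/T)²
  P term: (1×0.0724)² = 0.00525
  V term: (1×0.0139)² = 0.000192
  T term: (-1×0.0276)² = 0.000761
Total = 0.00620. Share from P = 0.00525/0.00620 = 0.846.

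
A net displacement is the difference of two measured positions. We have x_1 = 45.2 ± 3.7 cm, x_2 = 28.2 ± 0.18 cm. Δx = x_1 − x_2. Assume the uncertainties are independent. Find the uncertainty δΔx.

For a sum/difference, combine absolute errors in quadrature:
  (δx_1)² = 13.7;  (δx_2)² = 0.0324
δΔx = √(13.7) = 3.70 cm

3.70 cm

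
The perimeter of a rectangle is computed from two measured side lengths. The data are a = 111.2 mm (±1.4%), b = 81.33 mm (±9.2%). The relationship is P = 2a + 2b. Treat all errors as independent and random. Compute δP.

15.3 mm

For a sum/difference, combine absolute errors in quadrature:
  (2·δa)² = 9.69;  (2·δb)² = 224
δP = √(234) = 15.3 mm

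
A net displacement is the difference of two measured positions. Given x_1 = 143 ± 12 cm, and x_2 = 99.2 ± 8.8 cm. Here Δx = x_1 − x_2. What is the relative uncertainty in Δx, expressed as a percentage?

For a sum/difference, combine absolute errors in quadrature:
  (δx_1)² = 144;  (δx_2)² = 77.4
δΔx = √(221) = 14.9 cm
Δx = 43.8 cm, so δΔx/Δx = 14.9/43.8 = 0.340.

34.0%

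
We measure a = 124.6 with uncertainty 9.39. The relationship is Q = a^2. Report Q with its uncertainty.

15530 ± 2340

Q ∝ a^2, so δQ/Q = |2| · δa/a = 2 × 0.0754 = 0.151.
Q = 15530, so δQ = 0.151 × 15530 = 2340.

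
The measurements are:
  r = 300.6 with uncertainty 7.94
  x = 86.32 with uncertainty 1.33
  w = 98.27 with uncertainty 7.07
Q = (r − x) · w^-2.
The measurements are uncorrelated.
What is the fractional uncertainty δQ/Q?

Let u = r − x = 214.3. δu = √(δr² + δx²) = √(63.0 + 1.77) = 8.05, so δu/u = 0.0376.
Q is then a monomial in u, w:
δQ/Q = √((δu/u)² + (-2·δw/w)²) = √(0.00141 + 0.0207) = 0.149

0.149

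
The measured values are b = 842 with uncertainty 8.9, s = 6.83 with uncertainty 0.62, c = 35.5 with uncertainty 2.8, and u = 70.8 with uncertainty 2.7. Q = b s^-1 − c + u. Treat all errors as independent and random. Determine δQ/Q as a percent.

7.52%

Let p = b·s^-1 = 123. δp/p = √((1·δb/b)² + (-1·δs/s)²) = √(0.000112 + 0.00824) = 0.0914, so δp = 11.3.
Q = p − c + u: δQ = √(δp² + δc² + δu²) = √(127 + 7.84 + 7.29) = 11.9
Q = 159, so δQ/Q = 11.9/159 = 0.0752.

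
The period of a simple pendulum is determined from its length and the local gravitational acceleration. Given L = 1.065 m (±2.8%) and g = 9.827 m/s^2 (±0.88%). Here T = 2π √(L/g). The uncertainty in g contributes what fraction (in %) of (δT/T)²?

8.99%

(δT/T)² = (½·δL/L)² + (−½·δg/g)²
  L term: (0.5×0.0280)² = 0.000196
  g term: (-0.5×0.00880)² = 1.94e-05
Total = 0.000215. Share from g = 1.94e-05/0.000215 = 0.0899.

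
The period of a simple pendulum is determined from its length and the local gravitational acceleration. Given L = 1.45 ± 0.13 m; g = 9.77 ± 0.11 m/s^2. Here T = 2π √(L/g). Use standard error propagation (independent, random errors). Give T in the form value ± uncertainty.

Since T is a product/quotient, work with relative uncertainties:
  (½·δL/L)² = (0.5×0.0897)² = 0.00201;  (−½·δg/g)² = (-0.5×0.0113)² = 3.17e-05
δT/T = √(0.00204) = 0.0452
T = 2.42 s, so δT = 0.0452 × 2.42 = 0.109 s.

2.42 ± 0.109 s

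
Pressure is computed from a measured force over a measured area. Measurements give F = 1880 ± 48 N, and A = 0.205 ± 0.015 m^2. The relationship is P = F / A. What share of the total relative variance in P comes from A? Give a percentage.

89.1%

(δP/P)² = (1·δF/F)² + (-1·δA/A)²
  F term: (1×0.0255)² = 0.000652
  A term: (-1×0.0732)² = 0.00535
Total = 0.00601. Share from A = 0.00535/0.00601 = 0.891.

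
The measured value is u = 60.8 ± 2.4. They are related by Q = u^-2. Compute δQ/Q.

Products/powers → add relative errors in quadrature, weighted by exponent:
  (-2·δu/u)² = (-2×0.0395)² = 0.00623
δQ/Q = √(0.00623) = 0.0789

0.0789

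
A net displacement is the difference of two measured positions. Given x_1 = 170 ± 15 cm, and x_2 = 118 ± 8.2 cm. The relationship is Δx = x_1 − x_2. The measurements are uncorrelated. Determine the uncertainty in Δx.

Δx is a linear combination, so absolute uncertainties add in quadrature:
  (δx_1)² = 225;  (δx_2)² = 67.2
δΔx = √(292) = 17.1 cm

17.1 cm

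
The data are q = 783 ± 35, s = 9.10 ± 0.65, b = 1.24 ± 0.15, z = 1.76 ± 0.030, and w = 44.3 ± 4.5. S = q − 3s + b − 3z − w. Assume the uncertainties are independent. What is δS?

Absolute uncertainties add in quadrature for a linear combination:
  (δq)² = 1220;  (3·δs)² = 3.80;  (δb)² = 0.0225;  (3·δz)² = 0.00810;  (δw)² = 20.2
δS = √(1250) = 35.3

35.3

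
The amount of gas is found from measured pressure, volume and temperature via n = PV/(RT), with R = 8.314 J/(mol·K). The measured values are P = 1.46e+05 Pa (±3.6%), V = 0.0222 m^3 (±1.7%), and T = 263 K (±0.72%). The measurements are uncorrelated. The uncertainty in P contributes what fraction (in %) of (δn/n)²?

79.2%

(δn/n)² = (1·δP/P)² + (1·δV/V)² + (-1·δT/T)²
  P term: (1×0.0360)² = 0.00130
  V term: (1×0.0170)² = 0.000289
  T term: (-1×0.00720)² = 5.18e-05
Total = 0.00164. Share from P = 0.00130/0.00164 = 0.792.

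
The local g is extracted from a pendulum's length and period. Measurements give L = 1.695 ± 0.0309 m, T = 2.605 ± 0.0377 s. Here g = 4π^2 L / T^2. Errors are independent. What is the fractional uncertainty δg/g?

0.0342

For a monomial g ∝ L, T^-2, fractional errors add in quadrature:
  (1·δL/L)² = (1×0.0182)² = 0.000332;  (-2·δT/T)² = (-2×0.0145)² = 0.000838
δg/g = √(0.00117) = 0.0342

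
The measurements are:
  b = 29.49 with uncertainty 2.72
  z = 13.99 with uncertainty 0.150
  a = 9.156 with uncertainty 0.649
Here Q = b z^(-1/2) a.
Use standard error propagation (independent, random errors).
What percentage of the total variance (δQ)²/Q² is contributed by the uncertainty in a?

(δQ/Q)² = (1·δb/b)² + (−½·δz/z)² + (1·δa/a)²
  b term: (1×0.0922)² = 0.00851
  z term: (-0.5×0.0107)² = 2.87e-05
  a term: (1×0.0709)² = 0.00502
Total = 0.0136. Share from a = 0.00502/0.0136 = 0.371.

37.1%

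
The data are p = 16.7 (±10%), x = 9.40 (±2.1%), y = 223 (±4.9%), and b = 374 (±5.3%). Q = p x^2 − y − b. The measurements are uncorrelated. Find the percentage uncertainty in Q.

18.4%

Let w = p·x^2 = 1480. δw/w = √((1·δp/p)² + (2·δx/x)²) = √(0.0100 + 0.00176) = 0.108, so δw = 160.
Q = w − y − b: δQ = √(δw² + δy² + δb²) = √(25600 + 119 + 393) = 162
Q = 879, so δQ/Q = 162/879 = 0.184.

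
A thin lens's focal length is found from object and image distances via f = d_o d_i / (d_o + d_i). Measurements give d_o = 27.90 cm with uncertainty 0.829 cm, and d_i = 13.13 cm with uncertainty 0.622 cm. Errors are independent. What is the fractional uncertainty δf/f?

0.0336

∂f/∂d_o = (d_i/(d_o+d_i))² = 0.102;  ∂f/∂d_i = (d_o/(d_o+d_i))² = 0.462
δf = √((∂f/∂d_o · δd_o)² + (∂f/∂d_i · δd_i)²) = √(0.00721 + 0.0827) = 0.300 cm
f = 8.928 cm, so δf/f = 0.300/8.928 = 0.0336.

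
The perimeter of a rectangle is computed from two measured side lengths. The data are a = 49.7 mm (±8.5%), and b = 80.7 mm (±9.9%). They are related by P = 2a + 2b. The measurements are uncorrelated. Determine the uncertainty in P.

Sums and differences: (δP)² = Σ (cᵢ δxᵢ)².
  (2·δa)² = 71.4;  (2·δb)² = 255
δP = √(327) = 18.1 mm

18.1 mm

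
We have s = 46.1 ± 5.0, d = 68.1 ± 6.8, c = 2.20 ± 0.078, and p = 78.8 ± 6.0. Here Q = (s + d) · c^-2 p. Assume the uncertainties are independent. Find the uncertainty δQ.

237

Let u = s + d = 114. δu = √(δs² + δd²) = √(25.0 + 46.2) = 8.44, so δu/u = 0.0739.
Q is then a monomial in u, c, p:
δQ/Q = √((δu/u)² + (-2·δc/c)² + (1·δp/p)²) = √(0.00546 + 0.00503 + 0.00580) = 0.128
Q = 1860, so δQ = 0.128 × 1860 = 237.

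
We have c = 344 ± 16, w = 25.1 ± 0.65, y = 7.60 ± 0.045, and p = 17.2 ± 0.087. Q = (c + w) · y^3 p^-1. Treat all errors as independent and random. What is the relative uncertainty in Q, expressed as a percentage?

4.72%

Let u = c + w = 369. δu = √(δc² + δw²) = √(256 + 0.423) = 16.0, so δu/u = 0.0434.
Q is then a monomial in u, y, p:
δQ/Q = √((δu/u)² + (3·δy/y)² + (-1·δp/p)²) = √(0.00188 + 0.000316 + 2.56e-05) = 0.0472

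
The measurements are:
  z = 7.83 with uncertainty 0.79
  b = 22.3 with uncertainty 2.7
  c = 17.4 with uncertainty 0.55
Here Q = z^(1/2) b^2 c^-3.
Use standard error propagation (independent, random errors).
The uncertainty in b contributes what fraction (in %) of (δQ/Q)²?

83.6%

(δQ/Q)² = (½·δz/z)² + (2·δb/b)² + (-3·δc/c)²
  z term: (0.5×0.101)² = 0.00254
  b term: (2×0.121)² = 0.0586
  c term: (-3×0.0316)² = 0.00899
Total = 0.0702. Share from b = 0.0586/0.0702 = 0.836.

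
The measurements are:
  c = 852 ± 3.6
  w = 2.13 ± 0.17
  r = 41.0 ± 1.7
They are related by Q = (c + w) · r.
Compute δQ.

Let u = c + w = 854. δu = √(δc² + δw²) = √(13.0 + 0.0289) = 3.60, so δu/u = 0.00422.
Q is then a monomial in u, r:
δQ/Q = √((δu/u)² + (1·δr/r)²) = √(1.78e-05 + 0.00172) = 0.0417
Q = 35000, so δQ = 0.0417 × 35000 = 1460.

1460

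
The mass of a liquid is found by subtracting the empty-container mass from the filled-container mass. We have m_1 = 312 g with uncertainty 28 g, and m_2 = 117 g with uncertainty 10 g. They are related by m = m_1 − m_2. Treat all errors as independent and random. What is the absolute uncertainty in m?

29.7 g

Absolute uncertainties add in quadrature for a linear combination:
  (δm_1)² = 784;  (δm_2)² = 100
δm = √(884) = 29.7 g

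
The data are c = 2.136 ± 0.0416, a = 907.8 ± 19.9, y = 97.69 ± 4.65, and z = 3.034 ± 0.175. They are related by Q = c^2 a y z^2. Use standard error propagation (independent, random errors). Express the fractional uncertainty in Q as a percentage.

13.3%

Relative error in a monomial: (δQ/Q)² = Σ (nᵢ · δxᵢ/xᵢ)².
  (2·δc/c)² = (2×0.0195)² = 0.00152;  (1·δa/a)² = (1×0.0219)² = 0.000481;  (1·δy/y)² = (1×0.0476)² = 0.00227;  (2·δz/z)² = (2×0.0577)² = 0.0133
δQ/Q = √(0.0176) = 0.133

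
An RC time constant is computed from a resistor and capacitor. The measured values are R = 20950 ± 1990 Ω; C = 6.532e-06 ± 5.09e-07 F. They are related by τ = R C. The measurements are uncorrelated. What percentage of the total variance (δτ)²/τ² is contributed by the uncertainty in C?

(δτ/τ)² = (1·δR/R)² + (1·δC/C)²
  R term: (1×0.0950)² = 0.00902
  C term: (1×0.0779)² = 0.00607
Total = 0.0151. Share from C = 0.00607/0.0151 = 0.402.

40.2%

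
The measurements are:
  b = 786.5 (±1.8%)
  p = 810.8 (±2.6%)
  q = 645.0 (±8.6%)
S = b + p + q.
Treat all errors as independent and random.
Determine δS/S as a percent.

Absolute uncertainties add in quadrature for a linear combination:
  (δb)² = 200;  (δp)² = 444;  (δq)² = 3080
δS = √(3720) = 61.0
S = 2242, so δS/S = 61.0/2242 = 0.0272.

2.72%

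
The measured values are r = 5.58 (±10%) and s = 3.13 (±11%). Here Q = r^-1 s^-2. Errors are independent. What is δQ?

Each factor contributes (exponent × relative error)² to (δQ/Q)²:
  (-1·δr/r)² = (-1×0.100)² = 0.0100;  (-2·δs/s)² = (-2×0.110)² = 0.0484
δQ/Q = √(0.0584) = 0.242
Q = 0.0183, so δQ = 0.242 × 0.0183 = 0.00442.

0.00442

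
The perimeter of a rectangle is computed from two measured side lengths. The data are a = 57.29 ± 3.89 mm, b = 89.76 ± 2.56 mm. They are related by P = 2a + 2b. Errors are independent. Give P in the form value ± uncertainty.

294.1 ± 9.31 mm

Absolute uncertainties add in quadrature for a linear combination:
  (2·δa)² = 60.5;  (2·δb)² = 26.2
δP = √(86.7) = 9.31 mm
P = 294.1 mm.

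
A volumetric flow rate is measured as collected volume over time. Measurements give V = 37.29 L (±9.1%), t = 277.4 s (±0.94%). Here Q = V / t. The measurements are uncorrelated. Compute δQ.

Products/powers → add relative errors in quadrature, weighted by exponent:
  (1·δV/V)² = (1×0.0910)² = 0.00828;  (-1·δt/t)² = (-1×0.00940)² = 8.84e-05
δQ/Q = √(0.00837) = 0.0915
Q = 0.1344 L/s, so δQ = 0.0915 × 0.1344 = 0.0123 L/s.

0.0123 L/s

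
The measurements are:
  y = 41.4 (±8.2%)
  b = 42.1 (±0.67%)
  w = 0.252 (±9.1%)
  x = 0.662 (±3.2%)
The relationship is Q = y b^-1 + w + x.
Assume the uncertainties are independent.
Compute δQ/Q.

Let p = y·b^-1 = 0.983. δp/p = √((1·δy/y)² + (-1·δb/b)²) = √(0.00672 + 4.49e-05) = 0.0823, so δp = 0.0809.
Q = p + w + x: δQ = √(δp² + δw² + δx²) = √(0.00655 + 0.000526 + 0.000449) = 0.0867
Q = 1.90, so δQ/Q = 0.0867/1.90 = 0.0457.

0.0457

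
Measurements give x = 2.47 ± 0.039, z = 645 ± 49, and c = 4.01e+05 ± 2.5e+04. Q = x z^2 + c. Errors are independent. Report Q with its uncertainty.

(1.43 ± 0.159) × 10^6

Let p = x·z^2 = 1.03e+06. δp/p = √((1·δx/x)² + (2·δz/z)²) = √(0.000249 + 0.0231) = 0.153, so δp = 1.57e+05.
Q = p + c: δQ = √(δp² + δc²) = √(2.46e+10 + 6.25e+08) = 1.59e+05
Q = 1.43e+06.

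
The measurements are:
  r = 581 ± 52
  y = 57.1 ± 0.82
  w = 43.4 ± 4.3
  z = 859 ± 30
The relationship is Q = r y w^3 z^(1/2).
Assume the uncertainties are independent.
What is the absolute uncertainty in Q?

Each factor contributes (exponent × relative error)² to (δQ/Q)²:
  (1·δr/r)² = (1×0.0895)² = 0.00801;  (1·δy/y)² = (1×0.0144)² = 0.000206;  (3·δw/w)² = (3×0.0991)² = 0.0883;  (½·δz/z)² = (0.5×0.0349)² = 0.000305
δQ/Q = √(0.0969) = 0.311
Q = 7.95e+10, so δQ = 0.311 × 7.95e+10 = 2.47e+10.

2.47e+10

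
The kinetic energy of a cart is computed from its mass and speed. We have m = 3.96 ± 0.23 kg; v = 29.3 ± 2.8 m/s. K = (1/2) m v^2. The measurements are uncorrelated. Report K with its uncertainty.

Each factor contributes (exponent × relative error)² to (δK/K)²:
  (1·δm/m)² = (1×0.0581)² = 0.00337;  (2·δv/v)² = (2×0.0956)² = 0.0365
δK/K = √(0.0399) = 0.200
K = 1700 J, so δK = 0.200 × 1700 = 340 J.

1700 ± 340 J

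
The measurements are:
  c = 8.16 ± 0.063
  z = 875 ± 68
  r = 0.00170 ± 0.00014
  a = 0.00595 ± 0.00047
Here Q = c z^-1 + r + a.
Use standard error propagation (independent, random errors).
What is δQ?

0.000878

Let p = c·z^-1 = 0.00933. δp/p = √((1·δc/c)² + (-1·δz/z)²) = √(5.96e-05 + 0.00604) = 0.0781, so δp = 0.000728.
Q = p + r + a: δQ = √(δp² + δr² + δa²) = √(5.3e-07 + 1.96e-08 + 2.21e-07) = 0.000878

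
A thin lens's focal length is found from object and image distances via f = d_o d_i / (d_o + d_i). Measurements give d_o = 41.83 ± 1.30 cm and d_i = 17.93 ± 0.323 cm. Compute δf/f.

0.0157

∂f/∂d_o = (d_i/(d_o+d_i))² = 0.0900;  ∂f/∂d_i = (d_o/(d_o+d_i))² = 0.490
δf = √((∂f/∂d_o · δd_o)² + (∂f/∂d_i · δd_i)²) = √(0.0137 + 0.0250) = 0.197 cm
f = 12.55 cm, so δf/f = 0.197/12.55 = 0.0157.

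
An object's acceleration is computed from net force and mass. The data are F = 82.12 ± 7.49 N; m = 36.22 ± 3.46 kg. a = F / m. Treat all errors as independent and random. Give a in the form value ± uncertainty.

2.267 ± 0.299 m/s^2

Products/powers → add relative errors in quadrature, weighted by exponent:
  (1·δF/F)² = (1×0.0912)² = 0.00832;  (-1·δm/m)² = (-1×0.0955)² = 0.00913
δa/a = √(0.0174) = 0.132
a = 2.267 m/s^2, so δa = 0.132 × 2.267 = 0.299 m/s^2.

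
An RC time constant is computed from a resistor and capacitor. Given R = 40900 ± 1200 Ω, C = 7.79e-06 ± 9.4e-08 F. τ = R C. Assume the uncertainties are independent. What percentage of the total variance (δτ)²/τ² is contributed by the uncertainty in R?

85.5%

(δτ/τ)² = (1·δR/R)² + (1·δC/C)²
  R term: (1×0.0293)² = 0.000861
  C term: (1×0.0121)² = 0.000146
Total = 0.00101. Share from R = 0.000861/0.00101 = 0.855.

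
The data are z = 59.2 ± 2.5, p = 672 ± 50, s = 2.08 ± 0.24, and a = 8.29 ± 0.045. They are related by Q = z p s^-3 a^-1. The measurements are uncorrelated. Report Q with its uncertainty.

533 ± 190

Each factor contributes (exponent × relative error)² to (δQ/Q)²:
  (1·δz/z)² = (1×0.0422)² = 0.00178;  (1·δp/p)² = (1×0.0744)² = 0.00554;  (-3·δs/s)² = (-3×0.115)² = 0.120;  (-1·δa/a)² = (-1×0.00543)² = 2.95e-05
δQ/Q = √(0.127) = 0.357
Q = 533, so δQ = 0.357 × 533 = 190.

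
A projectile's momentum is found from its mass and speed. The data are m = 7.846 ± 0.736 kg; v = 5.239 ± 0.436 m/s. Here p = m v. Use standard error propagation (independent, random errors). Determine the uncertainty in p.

p is a product of powers, so relative uncertainties combine in quadrature:
  (1·δm/m)² = (1×0.0938)² = 0.00880;  (1·δv/v)² = (1×0.0832)² = 0.00693
δp/p = √(0.0157) = 0.125
p = 41.11 kg·m/s, so δp = 0.125 × 41.11 = 5.15 kg·m/s.

5.15 kg·m/s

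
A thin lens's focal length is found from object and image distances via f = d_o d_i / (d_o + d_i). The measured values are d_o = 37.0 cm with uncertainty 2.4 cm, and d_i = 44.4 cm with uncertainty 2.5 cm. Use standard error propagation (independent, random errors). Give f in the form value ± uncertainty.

∂f/∂d_o = (d_i/(d_o+d_i))² = 0.298;  ∂f/∂d_i = (d_o/(d_o+d_i))² = 0.207
δf = √((∂f/∂d_o · δd_o)² + (∂f/∂d_i · δd_i)²) = √(0.510 + 0.267) = 0.881 cm
f = 20.2 cm.

20.2 ± 0.881 cm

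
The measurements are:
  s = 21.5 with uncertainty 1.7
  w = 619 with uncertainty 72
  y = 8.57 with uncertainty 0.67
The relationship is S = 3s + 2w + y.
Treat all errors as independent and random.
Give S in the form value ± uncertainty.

Each term contributes (cᵢ δxᵢ)² to (δS)²:
  (3·δs)² = 26.0;  (2·δw)² = 20700;  (δy)² = 0.449
δS = √(20800) = 144
S = 1310.

1310 ± 144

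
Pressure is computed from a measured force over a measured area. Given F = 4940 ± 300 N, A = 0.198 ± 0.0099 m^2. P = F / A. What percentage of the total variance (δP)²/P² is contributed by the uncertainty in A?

40.4%

(δP/P)² = (1·δF/F)² + (-1·δA/A)²
  F term: (1×0.0607)² = 0.00369
  A term: (-1×0.0500)² = 0.00250
Total = 0.00619. Share from A = 0.00250/0.00619 = 0.404.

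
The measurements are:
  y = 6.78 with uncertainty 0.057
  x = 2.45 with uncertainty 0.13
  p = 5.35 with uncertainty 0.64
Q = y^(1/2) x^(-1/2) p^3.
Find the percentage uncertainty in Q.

36.0%

Since Q is a product/quotient, work with relative uncertainties:
  (½·δy/y)² = (0.5×0.00841)² = 1.77e-05;  (−½·δx/x)² = (-0.5×0.0531)² = 0.000704;  (3·δp/p)² = (3×0.120)² = 0.129
δQ/Q = √(0.130) = 0.360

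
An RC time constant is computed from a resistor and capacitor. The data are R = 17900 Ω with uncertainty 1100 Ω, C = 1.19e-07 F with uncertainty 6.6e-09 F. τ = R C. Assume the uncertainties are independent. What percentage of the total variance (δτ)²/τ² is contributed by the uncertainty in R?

(δτ/τ)² = (1·δR/R)² + (1·δC/C)²
  R term: (1×0.0615)² = 0.00378
  C term: (1×0.0555)² = 0.00308
Total = 0.00685. Share from R = 0.00378/0.00685 = 0.551.

55.1%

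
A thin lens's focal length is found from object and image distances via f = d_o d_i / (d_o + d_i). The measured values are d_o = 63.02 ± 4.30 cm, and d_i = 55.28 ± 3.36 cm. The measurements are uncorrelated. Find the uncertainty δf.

∂f/∂d_o = (d_i/(d_o+d_i))² = 0.218;  ∂f/∂d_i = (d_o/(d_o+d_i))² = 0.284
δf = √((∂f/∂d_o · δd_o)² + (∂f/∂d_i · δd_i)²) = √(0.882 + 0.909) = 1.34 cm

1.34 cm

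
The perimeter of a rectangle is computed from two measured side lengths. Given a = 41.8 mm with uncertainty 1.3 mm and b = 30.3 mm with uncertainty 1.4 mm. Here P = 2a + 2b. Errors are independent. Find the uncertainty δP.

Absolute uncertainties add in quadrature for a linear combination:
  (2·δa)² = 6.76;  (2·δb)² = 7.84
δP = √(14.6) = 3.82 mm

3.82 mm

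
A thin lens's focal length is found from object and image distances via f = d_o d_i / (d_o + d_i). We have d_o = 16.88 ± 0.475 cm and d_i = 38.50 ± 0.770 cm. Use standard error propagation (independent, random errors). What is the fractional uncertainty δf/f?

0.0205

∂f/∂d_o = (d_i/(d_o+d_i))² = 0.483;  ∂f/∂d_i = (d_o/(d_o+d_i))² = 0.0929
δf = √((∂f/∂d_o · δd_o)² + (∂f/∂d_i · δd_i)²) = √(0.0527 + 0.00512) = 0.240 cm
f = 11.73 cm, so δf/f = 0.240/11.73 = 0.0205.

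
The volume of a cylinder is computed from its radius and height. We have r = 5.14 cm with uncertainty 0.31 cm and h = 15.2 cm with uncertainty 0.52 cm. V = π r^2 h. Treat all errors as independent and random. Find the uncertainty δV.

158 cm^3

Relative error in a monomial: (δV/V)² = Σ (nᵢ · δxᵢ/xᵢ)².
  (2·δr/r)² = (2×0.0603)² = 0.0145;  (1·δh/h)² = (1×0.0342)² = 0.00117
δV/V = √(0.0157) = 0.125
V = 1260 cm^3, so δV = 0.125 × 1260 = 158 cm^3.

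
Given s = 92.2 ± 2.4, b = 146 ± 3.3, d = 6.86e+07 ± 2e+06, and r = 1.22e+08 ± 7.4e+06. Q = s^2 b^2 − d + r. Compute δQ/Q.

0.0625

Let p = s^2·b^2 = 1.81e+08. δp/p = √((2·δs/s)² + (2·δb/b)²) = √(0.00271 + 0.00204) = 0.0689, so δp = 1.25e+07.
Q = p − d + r: δQ = √(δp² + δd² + δr²) = √(1.56e+14 + 4e+12 + 5.48e+13) = 1.47e+07
Q = 2.35e+08, so δQ/Q = 1.47e+07/2.35e+08 = 0.0625.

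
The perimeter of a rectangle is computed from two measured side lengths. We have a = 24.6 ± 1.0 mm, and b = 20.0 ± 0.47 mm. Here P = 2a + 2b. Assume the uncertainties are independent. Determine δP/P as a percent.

2.48%

Absolute uncertainties add in quadrature for a linear combination:
  (2·δa)² = 4.00;  (2·δb)² = 0.884
δP = √(4.88) = 2.21 mm
P = 89.2 mm, so δP/P = 2.21/89.2 = 0.0248.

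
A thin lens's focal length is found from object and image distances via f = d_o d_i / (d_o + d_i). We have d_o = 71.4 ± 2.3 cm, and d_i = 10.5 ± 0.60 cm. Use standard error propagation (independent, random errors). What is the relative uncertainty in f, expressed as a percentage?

∂f/∂d_o = (d_i/(d_o+d_i))² = 0.0164;  ∂f/∂d_i = (d_o/(d_o+d_i))² = 0.760
δf = √((∂f/∂d_o · δd_o)² + (∂f/∂d_i · δd_i)²) = √(0.00143 + 0.208) = 0.458 cm
f = 9.15 cm, so δf/f = 0.458/9.15 = 0.0500.

5.00%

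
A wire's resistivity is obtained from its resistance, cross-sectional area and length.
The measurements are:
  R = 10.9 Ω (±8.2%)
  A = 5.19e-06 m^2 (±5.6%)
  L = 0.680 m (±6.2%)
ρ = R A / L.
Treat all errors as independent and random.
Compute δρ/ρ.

0.117

Products/powers → add relative errors in quadrature, weighted by exponent:
  (1·δR/R)² = (1×0.0820)² = 0.00672;  (1·δA/A)² = (1×0.0560)² = 0.00314;  (-1·δL/L)² = (-1×0.0620)² = 0.00384
δρ/ρ = √(0.0137) = 0.117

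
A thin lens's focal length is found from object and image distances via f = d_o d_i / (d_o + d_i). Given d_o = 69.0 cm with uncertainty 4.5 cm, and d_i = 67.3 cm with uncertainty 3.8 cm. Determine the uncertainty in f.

∂f/∂d_o = (d_i/(d_o+d_i))² = 0.244;  ∂f/∂d_i = (d_o/(d_o+d_i))² = 0.256
δf = √((∂f/∂d_o · δd_o)² + (∂f/∂d_i · δd_i)²) = √(1.20 + 0.948) = 1.47 cm

1.47 cm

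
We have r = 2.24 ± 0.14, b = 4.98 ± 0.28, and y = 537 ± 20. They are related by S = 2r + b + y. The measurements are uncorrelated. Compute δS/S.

Sums and differences: (δS)² = Σ (cᵢ δxᵢ)².
  (2·δr)² = 0.0784;  (δb)² = 0.0784;  (δy)² = 400
δS = √(400) = 20.0
S = 546, so δS/S = 20.0/546 = 0.0366.

0.0366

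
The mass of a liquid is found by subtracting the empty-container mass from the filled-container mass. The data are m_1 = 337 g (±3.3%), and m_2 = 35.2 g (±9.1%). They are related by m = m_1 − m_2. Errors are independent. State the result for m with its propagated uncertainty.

Absolute uncertainties add in quadrature for a linear combination:
  (δm_1)² = 124;  (δm_2)² = 10.3
δm = √(134) = 11.6 g
m = 302 g.

302 ± 11.6 g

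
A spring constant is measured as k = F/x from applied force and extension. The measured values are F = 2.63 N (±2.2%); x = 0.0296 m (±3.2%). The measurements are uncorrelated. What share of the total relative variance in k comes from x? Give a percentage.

(δk/k)² = (1·δF/F)² + (-1·δx/x)²
  F term: (1×0.0220)² = 0.000484
  x term: (-1×0.0320)² = 0.00102
Total = 0.00151. Share from x = 0.00102/0.00151 = 0.679.

67.9%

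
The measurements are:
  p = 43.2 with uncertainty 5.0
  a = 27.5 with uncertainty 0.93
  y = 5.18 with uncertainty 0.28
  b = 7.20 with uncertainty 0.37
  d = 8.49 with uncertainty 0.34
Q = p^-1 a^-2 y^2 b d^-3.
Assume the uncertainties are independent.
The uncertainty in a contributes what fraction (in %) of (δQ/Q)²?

(δQ/Q)² = (-1·δp/p)² + (-2·δa/a)² + (2·δy/y)² + (1·δb/b)² + (-3·δd/d)²
  p term: (-1×0.116)² = 0.0134
  a term: (-2×0.0338)² = 0.00457
  y term: (2×0.0541)² = 0.0117
  b term: (1×0.0514)² = 0.00264
  d term: (-3×0.0400)² = 0.0144
Total = 0.0467. Share from a = 0.00457/0.0467 = 0.0979.

9.79%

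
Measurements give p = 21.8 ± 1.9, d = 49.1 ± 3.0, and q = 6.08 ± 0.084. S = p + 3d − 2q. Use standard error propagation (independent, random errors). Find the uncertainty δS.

S is a linear combination, so absolute uncertainties add in quadrature:
  (δp)² = 3.61;  (3·δd)² = 81.0;  (2·δq)² = 0.0282
δS = √(84.6) = 9.20

9.20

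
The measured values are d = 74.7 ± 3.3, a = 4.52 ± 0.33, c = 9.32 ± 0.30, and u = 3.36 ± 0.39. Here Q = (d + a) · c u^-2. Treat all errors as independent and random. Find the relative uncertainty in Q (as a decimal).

Let w = d + a = 79.2. δw = √(δd² + δa²) = √(10.9 + 0.109) = 3.32, so δw/w = 0.0419.
Q is then a monomial in w, c, u:
δQ/Q = √((δw/w)² + (1·δc/c)² + (-2·δu/u)²) = √(0.00175 + 0.00104 + 0.0539) = 0.238

0.238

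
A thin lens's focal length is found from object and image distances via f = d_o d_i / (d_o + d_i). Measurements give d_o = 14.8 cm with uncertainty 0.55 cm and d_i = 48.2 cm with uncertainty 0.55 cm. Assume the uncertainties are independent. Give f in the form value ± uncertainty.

∂f/∂d_o = (d_i/(d_o+d_i))² = 0.585;  ∂f/∂d_i = (d_o/(d_o+d_i))² = 0.0552
δf = √((∂f/∂d_o · δd_o)² + (∂f/∂d_i · δd_i)²) = √(0.104 + 0.000921) = 0.323 cm
f = 11.3 cm.

11.3 ± 0.323 cm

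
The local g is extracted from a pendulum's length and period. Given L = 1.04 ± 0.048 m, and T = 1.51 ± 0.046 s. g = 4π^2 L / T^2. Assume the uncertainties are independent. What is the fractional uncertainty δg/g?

Products/powers → add relative errors in quadrature, weighted by exponent:
  (1·δL/L)² = (1×0.0462)² = 0.00213;  (-2·δT/T)² = (-2×0.0305)² = 0.00371
δg/g = √(0.00584) = 0.0764

0.0764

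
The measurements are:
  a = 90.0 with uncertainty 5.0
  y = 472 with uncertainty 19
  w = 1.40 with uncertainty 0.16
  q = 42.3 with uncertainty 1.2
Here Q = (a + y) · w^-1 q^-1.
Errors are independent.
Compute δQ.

1.17

Let u = a + y = 562. δu = √(δa² + δy²) = √(25.0 + 361) = 19.6, so δu/u = 0.0350.
Q is then a monomial in u, w, q:
δQ/Q = √((δu/u)² + (-1·δw/w)² + (-1·δq/q)²) = √(0.00122 + 0.0131 + 0.000805) = 0.123
Q = 9.49, so δQ = 0.123 × 9.49 = 1.17.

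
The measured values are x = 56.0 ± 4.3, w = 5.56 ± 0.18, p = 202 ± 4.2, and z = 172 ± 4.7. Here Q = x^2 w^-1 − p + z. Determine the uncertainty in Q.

Let h = x^2·w^-1 = 564. δh/h = √((2·δx/x)² + (-1·δw/w)²) = √(0.0236 + 0.00105) = 0.157, so δh = 88.5.
Q = h − p + z: δQ = √(δh² + δp² + δz²) = √(7840 + 17.6 + 22.1) = 88.7

88.7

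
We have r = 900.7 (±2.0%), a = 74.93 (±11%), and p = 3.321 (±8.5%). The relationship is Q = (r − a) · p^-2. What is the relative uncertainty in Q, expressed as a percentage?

17.2%

Let u = r − a = 825.8. δu = √(δr² + δa²) = √(325 + 67.9) = 19.8, so δu/u = 0.0240.
Q is then a monomial in u, p:
δQ/Q = √((δu/u)² + (-2·δp/p)²) = √(0.000576 + 0.0289) = 0.172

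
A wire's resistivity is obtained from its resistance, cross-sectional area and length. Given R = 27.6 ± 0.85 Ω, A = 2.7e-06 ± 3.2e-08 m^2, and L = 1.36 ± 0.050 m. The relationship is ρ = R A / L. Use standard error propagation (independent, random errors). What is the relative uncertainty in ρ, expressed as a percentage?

Products/powers → add relative errors in quadrature, weighted by exponent:
  (1·δR/R)² = (1×0.0308)² = 0.000948;  (1·δA/A)² = (1×0.0119)² = 0.000140;  (-1·δL/L)² = (-1×0.0368)² = 0.00135
δρ/ρ = √(0.00244) = 0.0494

4.94%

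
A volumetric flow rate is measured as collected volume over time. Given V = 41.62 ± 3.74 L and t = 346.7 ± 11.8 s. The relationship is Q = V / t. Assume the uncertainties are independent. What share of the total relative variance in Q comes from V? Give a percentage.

(δQ/Q)² = (1·δV/V)² + (-1·δt/t)²
  V term: (1×0.0899)² = 0.00807
  t term: (-1×0.0340)² = 0.00116
Total = 0.00923. Share from V = 0.00807/0.00923 = 0.875.

87.5%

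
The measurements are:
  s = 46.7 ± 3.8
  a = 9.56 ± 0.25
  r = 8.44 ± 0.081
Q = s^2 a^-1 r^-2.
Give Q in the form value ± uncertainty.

3.20 ± 0.531

Products/powers → add relative errors in quadrature, weighted by exponent:
  (2·δs/s)² = (2×0.0814)² = 0.0265;  (-1·δa/a)² = (-1×0.0262)² = 0.000684;  (-2·δr/r)² = (-2×0.00960)² = 0.000368
δQ/Q = √(0.0275) = 0.166
Q = 3.20, so δQ = 0.166 × 3.20 = 0.531.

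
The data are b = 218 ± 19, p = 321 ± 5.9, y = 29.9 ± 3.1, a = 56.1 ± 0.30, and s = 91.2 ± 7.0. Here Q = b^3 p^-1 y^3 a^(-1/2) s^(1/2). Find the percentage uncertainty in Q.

Relative error in a monomial: (δQ/Q)² = Σ (nᵢ · δxᵢ/xᵢ)².
  (3·δb/b)² = (3×0.0872)² = 0.0684;  (-1·δp/p)² = (-1×0.0184)² = 0.000338;  (3·δy/y)² = (3×0.104)² = 0.0967;  (−½·δa/a)² = (-0.5×0.00535)² = 7.15e-06;  (½·δs/s)² = (0.5×0.0768)² = 0.00147
δQ/Q = √(0.167) = 0.409

40.9%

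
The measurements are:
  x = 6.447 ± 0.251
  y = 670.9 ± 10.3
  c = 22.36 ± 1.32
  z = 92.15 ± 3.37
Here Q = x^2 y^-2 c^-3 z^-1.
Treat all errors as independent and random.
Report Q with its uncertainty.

Each factor contributes (exponent × relative error)² to (δQ/Q)²:
  (2·δx/x)² = (2×0.0389)² = 0.00606;  (-2·δy/y)² = (-2×0.0154)² = 0.000943;  (-3·δc/c)² = (-3×0.0590)² = 0.0314;  (-1·δz/z)² = (-1×0.0366)² = 0.00134
δQ/Q = √(0.0397) = 0.199
Q = 8.964e-11, so δQ = 0.199 × 8.964e-11 = 1.79e-11.

(8.964 ± 1.79) × 10^-11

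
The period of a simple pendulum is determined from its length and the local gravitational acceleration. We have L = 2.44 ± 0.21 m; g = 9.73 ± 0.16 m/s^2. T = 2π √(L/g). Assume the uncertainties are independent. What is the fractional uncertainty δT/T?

0.0438

T is a product of powers, so relative uncertainties combine in quadrature:
  (½·δL/L)² = (0.5×0.0861)² = 0.00185;  (−½·δg/g)² = (-0.5×0.0164)² = 6.76e-05
δT/T = √(0.00192) = 0.0438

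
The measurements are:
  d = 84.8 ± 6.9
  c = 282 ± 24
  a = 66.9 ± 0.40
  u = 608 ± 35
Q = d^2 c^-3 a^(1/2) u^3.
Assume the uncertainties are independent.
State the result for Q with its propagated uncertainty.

Each factor contributes (exponent × relative error)² to (δQ/Q)²:
  (2·δd/d)² = (2×0.0814)² = 0.0265;  (-3·δc/c)² = (-3×0.0851)² = 0.0652;  (½·δa/a)² = (0.5×0.00598)² = 8.94e-06;  (3·δu/u)² = (3×0.0576)² = 0.0298
δQ/Q = √(0.122) = 0.349
Q = 5.89e+05, so δQ = 0.349 × 5.89e+05 = 2.05e+05.

(5.89 ± 2.05) × 10^5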